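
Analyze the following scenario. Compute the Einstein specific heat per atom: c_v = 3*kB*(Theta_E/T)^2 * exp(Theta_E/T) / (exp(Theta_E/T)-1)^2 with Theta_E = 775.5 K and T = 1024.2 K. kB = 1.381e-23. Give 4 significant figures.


Step 1: x = Theta_E/T = 775.5/1024.2 = 0.7572
Step 2: x^2 = 0.5733
Step 3: exp(x) = 2.132
Step 4: c_v = 3*1.381e-23*0.5733*2.132/(2.132-1)^2 = 3.951e-23

3.951e-23


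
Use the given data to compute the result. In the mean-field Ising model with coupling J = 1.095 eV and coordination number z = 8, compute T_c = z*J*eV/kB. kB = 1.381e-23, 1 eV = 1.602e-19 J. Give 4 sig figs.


Step 1: z*J = 8*1.095 = 8.76 eV
Step 2: Convert to Joules: 8.76*1.602e-19 = 1.403e-18 J
Step 3: T_c = 1.403e-18 / 1.381e-23 = 1.016e+05 K

1.016e+05


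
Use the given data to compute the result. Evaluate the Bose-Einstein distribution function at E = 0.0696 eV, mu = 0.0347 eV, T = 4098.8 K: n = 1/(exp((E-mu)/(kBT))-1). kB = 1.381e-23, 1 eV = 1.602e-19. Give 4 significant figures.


Step 1: (E - mu) = 0.0349 eV
Step 2: x = (E-mu)*eV/(kB*T) = 0.0349*1.602e-19/(1.381e-23*4098.8) = 0.09877
Step 3: exp(x) = 1.104
Step 4: n = 1/(exp(x)-1) = 9.632

9.632


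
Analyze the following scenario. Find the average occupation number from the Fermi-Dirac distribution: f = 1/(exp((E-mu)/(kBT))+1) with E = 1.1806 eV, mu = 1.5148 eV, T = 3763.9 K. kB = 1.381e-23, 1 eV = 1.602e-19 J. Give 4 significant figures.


Step 1: (E - mu) = 1.1806 - 1.5148 = -0.3342 eV
Step 2: Convert: (E-mu)*eV = -5.354e-20 J
Step 3: x = (E-mu)*eV/(kB*T) = -1.03
Step 4: f = 1/(exp(-1.03)+1) = 0.7369

0.7369


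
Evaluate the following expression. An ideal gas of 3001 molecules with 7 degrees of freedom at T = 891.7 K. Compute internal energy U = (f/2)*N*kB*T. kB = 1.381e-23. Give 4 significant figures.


Step 1: f/2 = 7/2 = 3.5
Step 2: N*kB*T = 3001*1.381e-23*891.7 = 3.696e-17
Step 3: U = 3.5 * 3.696e-17 = 1.293e-16 J

1.293e-16


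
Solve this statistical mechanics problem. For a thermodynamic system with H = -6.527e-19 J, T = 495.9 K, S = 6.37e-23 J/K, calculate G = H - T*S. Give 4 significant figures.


Step 1: T*S = 495.9 * 6.37e-23 = 3.159e-20 J
Step 2: G = H - T*S = -6.527e-19 - 3.159e-20
Step 3: G = -6.843e-19 J

-6.843e-19


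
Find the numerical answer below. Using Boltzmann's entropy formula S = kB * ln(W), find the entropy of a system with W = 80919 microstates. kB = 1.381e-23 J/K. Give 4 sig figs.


Step 1: ln(W) = ln(80919) = 11.3
Step 2: S = kB * ln(W) = 1.381e-23 * 11.3
Step 3: S = 1.561e-22 J/K

1.561e-22


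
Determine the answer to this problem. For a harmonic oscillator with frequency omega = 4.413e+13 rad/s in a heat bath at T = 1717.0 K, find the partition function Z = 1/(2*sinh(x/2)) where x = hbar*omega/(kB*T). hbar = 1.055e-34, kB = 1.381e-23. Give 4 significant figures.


Step 1: Compute x = hbar*omega/(kB*T) = 1.055e-34*4.413e+13/(1.381e-23*1717.0) = 0.1963
Step 2: x/2 = 0.09817
Step 3: sinh(x/2) = 0.09833
Step 4: Z = 1/(2*0.09833) = 5.085

5.085


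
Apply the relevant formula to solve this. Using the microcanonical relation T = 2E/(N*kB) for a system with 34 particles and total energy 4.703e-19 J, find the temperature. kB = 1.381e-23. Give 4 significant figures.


Step 1: Numerator = 2*E = 2*4.703e-19 = 9.406e-19 J
Step 2: Denominator = N*kB = 34*1.381e-23 = 4.695e-22
Step 3: T = 9.406e-19 / 4.695e-22 = 2003 K

2003


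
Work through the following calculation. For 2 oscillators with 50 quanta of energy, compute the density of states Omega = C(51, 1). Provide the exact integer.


Step 1: Use binomial coefficient C(51, 1)
Step 2: Numerator = 51! / 50!
Step 3: Denominator = 1!
Step 4: Omega = 51

51


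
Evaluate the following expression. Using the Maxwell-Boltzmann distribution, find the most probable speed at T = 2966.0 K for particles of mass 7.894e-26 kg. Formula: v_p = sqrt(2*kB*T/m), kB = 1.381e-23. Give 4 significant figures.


Step 1: Numerator = 2*kB*T = 2*1.381e-23*2966.0 = 8.192e-20
Step 2: Ratio = 8.192e-20 / 7.894e-26 = 1.038e+06
Step 3: v_p = sqrt(1.038e+06) = 1019 m/s

1019


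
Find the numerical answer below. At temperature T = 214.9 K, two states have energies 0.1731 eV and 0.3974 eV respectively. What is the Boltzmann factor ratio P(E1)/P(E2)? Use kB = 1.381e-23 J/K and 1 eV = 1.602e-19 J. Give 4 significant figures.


Step 1: Compute energy difference dE = E1 - E2 = 0.1731 - 0.3974 = -0.2243 eV
Step 2: Convert to Joules: dE_J = -0.2243 * 1.602e-19 = -3.593e-20 J
Step 3: Compute exponent = -dE_J / (kB * T) = -(-3.593e-20) / (1.381e-23 * 214.9) = 12.11
Step 4: P(E1)/P(E2) = exp(12.11) = 1.813e+05

1.813e+05


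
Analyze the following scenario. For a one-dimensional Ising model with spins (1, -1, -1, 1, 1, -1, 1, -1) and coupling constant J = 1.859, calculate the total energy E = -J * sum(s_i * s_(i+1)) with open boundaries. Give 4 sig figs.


Step 1: Nearest-neighbor products: -1, 1, -1, 1, -1, -1, -1
Step 2: Sum of products = -3
Step 3: E = -1.859 * -3 = 5.577

5.577


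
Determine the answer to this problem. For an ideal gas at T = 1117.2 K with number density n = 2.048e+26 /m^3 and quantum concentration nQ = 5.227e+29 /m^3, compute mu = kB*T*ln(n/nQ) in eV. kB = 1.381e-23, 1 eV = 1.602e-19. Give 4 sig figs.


Step 1: n/nQ = 2.048e+26/5.227e+29 = 0.0003918
Step 2: ln(n/nQ) = -7.845
Step 3: mu = kB*T*ln(n/nQ) = 1.543e-20*-7.845 = -1.21e-19 J
Step 4: Convert to eV: -1.21e-19/1.602e-19 = -0.7555 eV

-0.7555


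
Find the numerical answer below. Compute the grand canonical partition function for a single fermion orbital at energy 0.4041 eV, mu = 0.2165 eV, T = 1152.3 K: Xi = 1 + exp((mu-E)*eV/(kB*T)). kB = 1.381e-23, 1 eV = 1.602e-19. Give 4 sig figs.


Step 1: (mu - E) = 0.2165 - 0.4041 = -0.1876 eV
Step 2: x = (mu-E)*eV/(kB*T) = -0.1876*1.602e-19/(1.381e-23*1152.3) = -1.889
Step 3: exp(x) = 0.1513
Step 4: Xi = 1 + 0.1513 = 1.151

1.151


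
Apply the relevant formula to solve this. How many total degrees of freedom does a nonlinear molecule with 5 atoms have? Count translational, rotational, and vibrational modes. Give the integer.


Step 1: Translational DOF = 3
Step 2: Rotational DOF (nonlinear) = 3
Step 3: Vibrational DOF = 3*5 - 6 = 9
Step 4: Total = 3 + 3 + 9 = 15

15


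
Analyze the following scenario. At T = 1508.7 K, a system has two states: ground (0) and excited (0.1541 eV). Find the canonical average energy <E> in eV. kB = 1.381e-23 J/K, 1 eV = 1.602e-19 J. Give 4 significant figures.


Step 1: beta*E = 0.1541*1.602e-19/(1.381e-23*1508.7) = 1.185
Step 2: exp(-beta*E) = 0.3058
Step 3: <E> = 0.1541*0.3058/(1+0.3058) = 0.03609 eV

0.03609


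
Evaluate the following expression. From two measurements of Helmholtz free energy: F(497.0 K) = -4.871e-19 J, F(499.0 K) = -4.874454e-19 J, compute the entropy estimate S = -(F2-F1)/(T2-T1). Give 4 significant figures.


Step 1: dF = F2 - F1 = -4.874454e-19 - (-4.871e-19) = -3.454e-22 J
Step 2: dT = T2 - T1 = 499.0 - 497.0 = 2 K
Step 3: S = -dF/dT = -(-3.454e-22)/2 = 1.727e-22 J/K

1.727e-22


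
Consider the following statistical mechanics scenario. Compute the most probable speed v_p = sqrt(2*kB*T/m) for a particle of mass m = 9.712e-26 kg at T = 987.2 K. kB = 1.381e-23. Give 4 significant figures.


Step 1: Numerator = 2*kB*T = 2*1.381e-23*987.2 = 2.727e-20
Step 2: Ratio = 2.727e-20 / 9.712e-26 = 2.808e+05
Step 3: v_p = sqrt(2.808e+05) = 529.9 m/s

529.9


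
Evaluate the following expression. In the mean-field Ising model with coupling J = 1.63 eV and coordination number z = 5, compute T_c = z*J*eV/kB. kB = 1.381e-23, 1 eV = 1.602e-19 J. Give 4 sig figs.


Step 1: z*J = 5*1.63 = 8.15 eV
Step 2: Convert to Joules: 8.15*1.602e-19 = 1.306e-18 J
Step 3: T_c = 1.306e-18 / 1.381e-23 = 9.454e+04 K

9.454e+04


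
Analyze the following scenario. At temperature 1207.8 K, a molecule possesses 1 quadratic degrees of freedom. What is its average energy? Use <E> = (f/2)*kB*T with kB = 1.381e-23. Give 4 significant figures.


Step 1: f/2 = 1/2 = 0.5
Step 2: kB*T = 1.381e-23 * 1207.8 = 1.668e-20
Step 3: <E> = 0.5 * 1.668e-20 = 8.34e-21 J

8.34e-21


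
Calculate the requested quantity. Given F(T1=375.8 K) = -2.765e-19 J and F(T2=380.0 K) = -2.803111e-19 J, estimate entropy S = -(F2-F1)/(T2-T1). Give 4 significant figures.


Step 1: dF = F2 - F1 = -2.803111e-19 - (-2.765e-19) = -3.8111e-21 J
Step 2: dT = T2 - T1 = 380.0 - 375.8 = 4.2 K
Step 3: S = -dF/dT = -(-3.8111e-21)/4.2 = 9.074e-22 J/K

9.074e-22


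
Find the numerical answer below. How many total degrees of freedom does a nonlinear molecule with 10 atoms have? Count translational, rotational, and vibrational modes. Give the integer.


Step 1: Translational DOF = 3
Step 2: Rotational DOF (nonlinear) = 3
Step 3: Vibrational DOF = 3*10 - 6 = 24
Step 4: Total = 3 + 3 + 24 = 30

30


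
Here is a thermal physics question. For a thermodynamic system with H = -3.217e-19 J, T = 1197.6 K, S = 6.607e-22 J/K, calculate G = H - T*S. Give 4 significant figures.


Step 1: T*S = 1197.6 * 6.607e-22 = 7.913e-19 J
Step 2: G = H - T*S = -3.217e-19 - 7.913e-19
Step 3: G = -1.113e-18 J

-1.113e-18


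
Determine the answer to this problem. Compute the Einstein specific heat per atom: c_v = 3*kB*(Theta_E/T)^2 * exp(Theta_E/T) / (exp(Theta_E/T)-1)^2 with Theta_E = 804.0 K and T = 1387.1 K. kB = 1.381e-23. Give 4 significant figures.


Step 1: x = Theta_E/T = 804.0/1387.1 = 0.5796
Step 2: x^2 = 0.336
Step 3: exp(x) = 1.785
Step 4: c_v = 3*1.381e-23*0.336*1.785/(1.785-1)^2 = 4.029e-23

4.029e-23


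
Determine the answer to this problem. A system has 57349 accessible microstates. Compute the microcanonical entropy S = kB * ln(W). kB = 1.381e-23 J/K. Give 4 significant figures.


Step 1: ln(W) = ln(57349) = 10.96
Step 2: S = kB * ln(W) = 1.381e-23 * 10.96
Step 3: S = 1.513e-22 J/K

1.513e-22


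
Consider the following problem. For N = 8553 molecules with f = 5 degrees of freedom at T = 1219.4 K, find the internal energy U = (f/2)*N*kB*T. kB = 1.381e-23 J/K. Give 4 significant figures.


Step 1: f/2 = 5/2 = 2.5
Step 2: N*kB*T = 8553*1.381e-23*1219.4 = 1.44e-16
Step 3: U = 2.5 * 1.44e-16 = 3.601e-16 J

3.601e-16


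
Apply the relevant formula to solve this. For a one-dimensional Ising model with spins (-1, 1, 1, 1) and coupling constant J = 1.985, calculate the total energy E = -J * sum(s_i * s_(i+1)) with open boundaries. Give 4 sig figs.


Step 1: Nearest-neighbor products: -1, 1, 1
Step 2: Sum of products = 1
Step 3: E = -1.985 * 1 = -1.985

-1.985


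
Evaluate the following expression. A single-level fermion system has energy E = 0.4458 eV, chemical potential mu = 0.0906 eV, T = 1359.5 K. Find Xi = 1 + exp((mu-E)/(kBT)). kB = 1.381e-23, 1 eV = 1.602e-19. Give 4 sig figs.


Step 1: (mu - E) = 0.0906 - 0.4458 = -0.3552 eV
Step 2: x = (mu-E)*eV/(kB*T) = -0.3552*1.602e-19/(1.381e-23*1359.5) = -3.031
Step 3: exp(x) = 0.04828
Step 4: Xi = 1 + 0.04828 = 1.048

1.048


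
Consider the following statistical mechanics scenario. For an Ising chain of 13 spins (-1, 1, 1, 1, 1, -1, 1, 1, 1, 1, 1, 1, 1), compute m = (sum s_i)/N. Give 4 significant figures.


Step 1: Count up spins (+1): 11, down spins (-1): 2
Step 2: Total magnetization M = 11 - 2 = 9
Step 3: m = M/N = 9/13 = 0.6923

0.6923


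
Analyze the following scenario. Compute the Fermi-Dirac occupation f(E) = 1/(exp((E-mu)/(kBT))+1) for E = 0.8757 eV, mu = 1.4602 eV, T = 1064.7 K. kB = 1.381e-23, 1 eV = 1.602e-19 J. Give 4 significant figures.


Step 1: (E - mu) = 0.8757 - 1.4602 = -0.5845 eV
Step 2: Convert: (E-mu)*eV = -9.364e-20 J
Step 3: x = (E-mu)*eV/(kB*T) = -6.368
Step 4: f = 1/(exp(-6.368)+1) = 0.9983

0.9983


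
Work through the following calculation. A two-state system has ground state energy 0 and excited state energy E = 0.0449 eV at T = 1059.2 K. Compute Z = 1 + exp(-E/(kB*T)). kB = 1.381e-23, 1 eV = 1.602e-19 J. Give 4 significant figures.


Step 1: Compute beta*E = E*eV/(kB*T) = 0.0449*1.602e-19/(1.381e-23*1059.2) = 0.4917
Step 2: exp(-beta*E) = exp(-0.4917) = 0.6116
Step 3: Z = 1 + 0.6116 = 1.612

1.612


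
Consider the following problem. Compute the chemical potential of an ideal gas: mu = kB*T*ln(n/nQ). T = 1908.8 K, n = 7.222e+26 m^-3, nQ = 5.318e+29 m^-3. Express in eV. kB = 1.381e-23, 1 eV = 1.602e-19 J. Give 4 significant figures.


Step 1: n/nQ = 7.222e+26/5.318e+29 = 0.001358
Step 2: ln(n/nQ) = -6.602
Step 3: mu = kB*T*ln(n/nQ) = 2.636e-20*-6.602 = -1.74e-19 J
Step 4: Convert to eV: -1.74e-19/1.602e-19 = -1.086 eV

-1.086


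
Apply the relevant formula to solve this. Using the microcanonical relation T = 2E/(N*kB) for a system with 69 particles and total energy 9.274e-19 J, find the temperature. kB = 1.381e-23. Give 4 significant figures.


Step 1: Numerator = 2*E = 2*9.274e-19 = 1.855e-18 J
Step 2: Denominator = N*kB = 69*1.381e-23 = 9.529e-22
Step 3: T = 1.855e-18 / 9.529e-22 = 1946 K

1946


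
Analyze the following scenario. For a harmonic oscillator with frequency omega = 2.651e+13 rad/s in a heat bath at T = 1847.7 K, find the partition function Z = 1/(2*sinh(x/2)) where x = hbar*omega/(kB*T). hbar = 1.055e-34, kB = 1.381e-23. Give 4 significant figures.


Step 1: Compute x = hbar*omega/(kB*T) = 1.055e-34*2.651e+13/(1.381e-23*1847.7) = 0.1096
Step 2: x/2 = 0.0548
Step 3: sinh(x/2) = 0.05483
Step 4: Z = 1/(2*0.05483) = 9.119

9.119


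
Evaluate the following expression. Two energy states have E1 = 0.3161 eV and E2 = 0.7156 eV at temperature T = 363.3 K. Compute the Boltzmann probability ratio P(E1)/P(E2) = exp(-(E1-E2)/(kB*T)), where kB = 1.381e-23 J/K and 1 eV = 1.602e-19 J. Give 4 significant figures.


Step 1: Compute energy difference dE = E1 - E2 = 0.3161 - 0.7156 = -0.3995 eV
Step 2: Convert to Joules: dE_J = -0.3995 * 1.602e-19 = -6.4e-20 J
Step 3: Compute exponent = -dE_J / (kB * T) = -(-6.4e-20) / (1.381e-23 * 363.3) = 12.76
Step 4: P(E1)/P(E2) = exp(12.76) = 3.467e+05

3.467e+05


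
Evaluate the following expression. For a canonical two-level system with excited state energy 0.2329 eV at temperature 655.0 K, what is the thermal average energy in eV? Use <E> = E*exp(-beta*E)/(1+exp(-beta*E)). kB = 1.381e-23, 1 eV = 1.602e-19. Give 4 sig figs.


Step 1: beta*E = 0.2329*1.602e-19/(1.381e-23*655.0) = 4.125
Step 2: exp(-beta*E) = 0.01617
Step 3: <E> = 0.2329*0.01617/(1+0.01617) = 0.003706 eV

0.003706


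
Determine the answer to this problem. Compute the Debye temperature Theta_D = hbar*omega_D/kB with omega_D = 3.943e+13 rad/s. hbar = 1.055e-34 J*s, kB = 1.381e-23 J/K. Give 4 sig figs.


Step 1: hbar*omega_D = 1.055e-34 * 3.943e+13 = 4.16e-21 J
Step 2: Theta_D = 4.16e-21 / 1.381e-23
Step 3: Theta_D = 301.2 K

301.2


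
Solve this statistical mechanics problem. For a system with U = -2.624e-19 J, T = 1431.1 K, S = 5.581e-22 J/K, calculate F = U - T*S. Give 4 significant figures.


Step 1: T*S = 1431.1 * 5.581e-22 = 7.987e-19 J
Step 2: F = U - T*S = -2.624e-19 - 7.987e-19
Step 3: F = -1.061e-18 J

-1.061e-18


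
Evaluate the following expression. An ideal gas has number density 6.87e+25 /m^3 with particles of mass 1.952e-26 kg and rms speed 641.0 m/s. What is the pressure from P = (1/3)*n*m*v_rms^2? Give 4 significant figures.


Step 1: v_rms^2 = 641.0^2 = 4.109e+05
Step 2: n*m = 6.87e+25*1.952e-26 = 1.341
Step 3: P = (1/3)*1.341*4.109e+05 = 1.837e+05 Pa

1.837e+05


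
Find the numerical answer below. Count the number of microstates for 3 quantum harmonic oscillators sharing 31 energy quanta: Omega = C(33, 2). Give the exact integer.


Step 1: Use binomial coefficient C(33, 2)
Step 2: Numerator = 33! / 31!
Step 3: Denominator = 2!
Step 4: Omega = 528

528


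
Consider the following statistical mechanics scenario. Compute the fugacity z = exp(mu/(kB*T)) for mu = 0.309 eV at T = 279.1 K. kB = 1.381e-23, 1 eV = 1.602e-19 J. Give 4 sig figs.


Step 1: Convert mu to Joules: 0.309*1.602e-19 = 4.95e-20 J
Step 2: kB*T = 1.381e-23*279.1 = 3.854e-21 J
Step 3: mu/(kB*T) = 12.84
Step 4: z = exp(12.84) = 3.781e+05

3.781e+05


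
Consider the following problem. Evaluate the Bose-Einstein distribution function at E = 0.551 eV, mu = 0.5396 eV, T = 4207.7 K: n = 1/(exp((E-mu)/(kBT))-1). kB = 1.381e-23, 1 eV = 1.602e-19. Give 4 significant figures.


Step 1: (E - mu) = 0.0114 eV
Step 2: x = (E-mu)*eV/(kB*T) = 0.0114*1.602e-19/(1.381e-23*4207.7) = 0.03143
Step 3: exp(x) = 1.032
Step 4: n = 1/(exp(x)-1) = 31.32

31.32


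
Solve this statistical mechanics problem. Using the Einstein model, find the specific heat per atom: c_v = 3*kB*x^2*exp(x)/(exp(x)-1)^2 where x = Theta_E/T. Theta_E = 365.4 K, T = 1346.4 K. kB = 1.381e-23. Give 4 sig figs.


Step 1: x = Theta_E/T = 365.4/1346.4 = 0.2714
Step 2: x^2 = 0.07365
Step 3: exp(x) = 1.312
Step 4: c_v = 3*1.381e-23*0.07365*1.312/(1.312-1)^2 = 4.118e-23

4.118e-23


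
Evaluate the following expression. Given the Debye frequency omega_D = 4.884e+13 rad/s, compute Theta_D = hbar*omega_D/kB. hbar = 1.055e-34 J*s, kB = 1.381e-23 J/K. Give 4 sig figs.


Step 1: hbar*omega_D = 1.055e-34 * 4.884e+13 = 5.153e-21 J
Step 2: Theta_D = 5.153e-21 / 1.381e-23
Step 3: Theta_D = 373.1 K

373.1


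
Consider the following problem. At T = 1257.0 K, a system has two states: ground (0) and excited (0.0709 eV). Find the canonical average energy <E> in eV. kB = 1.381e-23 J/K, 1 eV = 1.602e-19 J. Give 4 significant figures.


Step 1: beta*E = 0.0709*1.602e-19/(1.381e-23*1257.0) = 0.6543
Step 2: exp(-beta*E) = 0.5198
Step 3: <E> = 0.0709*0.5198/(1+0.5198) = 0.02425 eV

0.02425


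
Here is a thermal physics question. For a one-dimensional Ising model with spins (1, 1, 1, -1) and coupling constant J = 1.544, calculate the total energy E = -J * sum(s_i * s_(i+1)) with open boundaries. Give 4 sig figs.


Step 1: Nearest-neighbor products: 1, 1, -1
Step 2: Sum of products = 1
Step 3: E = -1.544 * 1 = -1.544

-1.544


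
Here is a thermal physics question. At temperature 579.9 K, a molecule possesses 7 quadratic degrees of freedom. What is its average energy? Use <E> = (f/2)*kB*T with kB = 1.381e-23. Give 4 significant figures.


Step 1: f/2 = 7/2 = 3.5
Step 2: kB*T = 1.381e-23 * 579.9 = 8.008e-21
Step 3: <E> = 3.5 * 8.008e-21 = 2.803e-20 J

2.803e-20


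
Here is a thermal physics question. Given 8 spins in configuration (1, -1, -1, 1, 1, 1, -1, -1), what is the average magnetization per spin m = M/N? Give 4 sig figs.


Step 1: Count up spins (+1): 4, down spins (-1): 4
Step 2: Total magnetization M = 4 - 4 = 0
Step 3: m = M/N = 0/8 = 0

0


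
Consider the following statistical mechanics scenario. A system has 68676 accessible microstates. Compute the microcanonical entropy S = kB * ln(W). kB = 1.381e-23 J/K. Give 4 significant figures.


Step 1: ln(W) = ln(68676) = 11.14
Step 2: S = kB * ln(W) = 1.381e-23 * 11.14
Step 3: S = 1.538e-22 J/K

1.538e-22


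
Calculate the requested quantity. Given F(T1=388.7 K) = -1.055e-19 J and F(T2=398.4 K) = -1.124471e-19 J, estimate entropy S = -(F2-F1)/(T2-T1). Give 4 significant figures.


Step 1: dF = F2 - F1 = -1.124471e-19 - (-1.055e-19) = -6.9471e-21 J
Step 2: dT = T2 - T1 = 398.4 - 388.7 = 9.7 K
Step 3: S = -dF/dT = -(-6.9471e-21)/9.7 = 7.162e-22 J/K

7.162e-22


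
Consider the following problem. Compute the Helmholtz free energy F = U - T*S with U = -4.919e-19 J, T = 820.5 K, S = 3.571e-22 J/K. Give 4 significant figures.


Step 1: T*S = 820.5 * 3.571e-22 = 2.93e-19 J
Step 2: F = U - T*S = -4.919e-19 - 2.93e-19
Step 3: F = -7.849e-19 J

-7.849e-19


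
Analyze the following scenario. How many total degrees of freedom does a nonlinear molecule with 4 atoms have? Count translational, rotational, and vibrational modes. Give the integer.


Step 1: Translational DOF = 3
Step 2: Rotational DOF (nonlinear) = 3
Step 3: Vibrational DOF = 3*4 - 6 = 6
Step 4: Total = 3 + 3 + 6 = 12

12


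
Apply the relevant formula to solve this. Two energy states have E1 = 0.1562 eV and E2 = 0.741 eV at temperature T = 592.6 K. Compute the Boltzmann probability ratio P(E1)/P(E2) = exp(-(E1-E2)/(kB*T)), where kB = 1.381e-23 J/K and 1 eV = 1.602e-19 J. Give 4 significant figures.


Step 1: Compute energy difference dE = E1 - E2 = 0.1562 - 0.741 = -0.5848 eV
Step 2: Convert to Joules: dE_J = -0.5848 * 1.602e-19 = -9.368e-20 J
Step 3: Compute exponent = -dE_J / (kB * T) = -(-9.368e-20) / (1.381e-23 * 592.6) = 11.45
Step 4: P(E1)/P(E2) = exp(11.45) = 9.368e+04

9.368e+04


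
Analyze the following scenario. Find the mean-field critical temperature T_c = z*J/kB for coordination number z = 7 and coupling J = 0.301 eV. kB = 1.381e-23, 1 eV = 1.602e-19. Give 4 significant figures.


Step 1: z*J = 7*0.301 = 2.107 eV
Step 2: Convert to Joules: 2.107*1.602e-19 = 3.375e-19 J
Step 3: T_c = 3.375e-19 / 1.381e-23 = 2.444e+04 K

2.444e+04


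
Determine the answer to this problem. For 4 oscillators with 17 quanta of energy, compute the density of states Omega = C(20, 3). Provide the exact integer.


Step 1: Use binomial coefficient C(20, 3)
Step 2: Numerator = 20! / 17!
Step 3: Denominator = 3!
Step 4: Omega = 1140

1140


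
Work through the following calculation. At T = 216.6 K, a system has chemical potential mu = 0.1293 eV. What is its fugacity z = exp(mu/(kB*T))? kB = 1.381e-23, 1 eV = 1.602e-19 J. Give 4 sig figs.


Step 1: Convert mu to Joules: 0.1293*1.602e-19 = 2.071e-20 J
Step 2: kB*T = 1.381e-23*216.6 = 2.991e-21 J
Step 3: mu/(kB*T) = 6.925
Step 4: z = exp(6.925) = 1017

1017


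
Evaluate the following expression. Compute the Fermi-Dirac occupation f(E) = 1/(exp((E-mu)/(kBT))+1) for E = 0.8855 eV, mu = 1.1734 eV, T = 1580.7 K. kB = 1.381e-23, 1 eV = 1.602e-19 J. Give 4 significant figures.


Step 1: (E - mu) = 0.8855 - 1.1734 = -0.2879 eV
Step 2: Convert: (E-mu)*eV = -4.612e-20 J
Step 3: x = (E-mu)*eV/(kB*T) = -2.113
Step 4: f = 1/(exp(-2.113)+1) = 0.8921

0.8921


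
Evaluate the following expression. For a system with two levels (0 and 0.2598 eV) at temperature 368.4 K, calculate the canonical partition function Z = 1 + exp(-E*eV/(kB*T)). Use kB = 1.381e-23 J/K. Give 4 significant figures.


Step 1: Compute beta*E = E*eV/(kB*T) = 0.2598*1.602e-19/(1.381e-23*368.4) = 8.181
Step 2: exp(-beta*E) = exp(-8.181) = 0.00028
Step 3: Z = 1 + 0.00028 = 1

1


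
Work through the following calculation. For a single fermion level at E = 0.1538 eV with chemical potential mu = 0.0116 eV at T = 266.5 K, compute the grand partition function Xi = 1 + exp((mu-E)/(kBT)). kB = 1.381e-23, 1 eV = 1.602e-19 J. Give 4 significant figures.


Step 1: (mu - E) = 0.0116 - 0.1538 = -0.1422 eV
Step 2: x = (mu-E)*eV/(kB*T) = -0.1422*1.602e-19/(1.381e-23*266.5) = -6.19
Step 3: exp(x) = 0.00205
Step 4: Xi = 1 + 0.00205 = 1.002

1.002


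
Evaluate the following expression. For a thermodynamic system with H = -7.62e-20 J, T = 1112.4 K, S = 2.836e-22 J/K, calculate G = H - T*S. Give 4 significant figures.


Step 1: T*S = 1112.4 * 2.836e-22 = 3.155e-19 J
Step 2: G = H - T*S = -7.62e-20 - 3.155e-19
Step 3: G = -3.917e-19 J

-3.917e-19


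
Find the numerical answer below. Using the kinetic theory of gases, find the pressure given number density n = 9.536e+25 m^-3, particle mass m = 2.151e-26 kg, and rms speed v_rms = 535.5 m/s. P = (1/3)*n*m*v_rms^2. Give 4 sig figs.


Step 1: v_rms^2 = 535.5^2 = 2.868e+05
Step 2: n*m = 9.536e+25*2.151e-26 = 2.051
Step 3: P = (1/3)*2.051*2.868e+05 = 1.961e+05 Pa

1.961e+05


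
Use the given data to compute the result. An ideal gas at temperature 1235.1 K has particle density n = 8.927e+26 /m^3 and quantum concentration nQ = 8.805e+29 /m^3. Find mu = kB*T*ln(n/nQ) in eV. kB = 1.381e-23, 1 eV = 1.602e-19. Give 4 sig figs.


Step 1: n/nQ = 8.927e+26/8.805e+29 = 0.001014
Step 2: ln(n/nQ) = -6.894
Step 3: mu = kB*T*ln(n/nQ) = 1.706e-20*-6.894 = -1.176e-19 J
Step 4: Convert to eV: -1.176e-19/1.602e-19 = -0.734 eV

-0.734


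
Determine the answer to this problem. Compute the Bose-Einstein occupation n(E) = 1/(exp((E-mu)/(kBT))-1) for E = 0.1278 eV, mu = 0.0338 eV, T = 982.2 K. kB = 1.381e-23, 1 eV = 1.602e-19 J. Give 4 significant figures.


Step 1: (E - mu) = 0.094 eV
Step 2: x = (E-mu)*eV/(kB*T) = 0.094*1.602e-19/(1.381e-23*982.2) = 1.11
Step 3: exp(x) = 3.035
Step 4: n = 1/(exp(x)-1) = 0.4914

0.4914


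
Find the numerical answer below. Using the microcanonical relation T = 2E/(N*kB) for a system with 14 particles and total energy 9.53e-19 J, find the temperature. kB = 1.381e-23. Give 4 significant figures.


Step 1: Numerator = 2*E = 2*9.53e-19 = 1.906e-18 J
Step 2: Denominator = N*kB = 14*1.381e-23 = 1.933e-22
Step 3: T = 1.906e-18 / 1.933e-22 = 9858 K

9858


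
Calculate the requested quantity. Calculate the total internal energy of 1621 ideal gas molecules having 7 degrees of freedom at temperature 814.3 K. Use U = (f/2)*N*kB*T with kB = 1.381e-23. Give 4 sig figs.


Step 1: f/2 = 7/2 = 3.5
Step 2: N*kB*T = 1621*1.381e-23*814.3 = 1.823e-17
Step 3: U = 3.5 * 1.823e-17 = 6.38e-17 J

6.38e-17


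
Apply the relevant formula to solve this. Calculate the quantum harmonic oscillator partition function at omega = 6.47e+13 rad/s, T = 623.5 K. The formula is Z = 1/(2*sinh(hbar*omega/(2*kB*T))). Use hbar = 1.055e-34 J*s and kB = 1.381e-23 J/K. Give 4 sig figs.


Step 1: Compute x = hbar*omega/(kB*T) = 1.055e-34*6.47e+13/(1.381e-23*623.5) = 0.7927
Step 2: x/2 = 0.3964
Step 3: sinh(x/2) = 0.4068
Step 4: Z = 1/(2*0.4068) = 1.229

1.229


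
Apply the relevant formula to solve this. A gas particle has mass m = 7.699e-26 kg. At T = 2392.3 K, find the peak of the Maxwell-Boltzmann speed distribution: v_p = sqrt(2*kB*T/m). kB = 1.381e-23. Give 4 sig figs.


Step 1: Numerator = 2*kB*T = 2*1.381e-23*2392.3 = 6.608e-20
Step 2: Ratio = 6.608e-20 / 7.699e-26 = 8.582e+05
Step 3: v_p = sqrt(8.582e+05) = 926.4 m/s

926.4


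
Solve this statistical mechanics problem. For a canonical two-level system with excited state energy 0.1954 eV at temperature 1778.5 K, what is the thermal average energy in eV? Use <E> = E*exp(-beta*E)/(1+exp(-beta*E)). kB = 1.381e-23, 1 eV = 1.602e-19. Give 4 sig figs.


Step 1: beta*E = 0.1954*1.602e-19/(1.381e-23*1778.5) = 1.274
Step 2: exp(-beta*E) = 0.2796
Step 3: <E> = 0.1954*0.2796/(1+0.2796) = 0.04269 eV

0.04269


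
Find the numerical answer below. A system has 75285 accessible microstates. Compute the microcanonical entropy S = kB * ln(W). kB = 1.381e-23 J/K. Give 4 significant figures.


Step 1: ln(W) = ln(75285) = 11.23
Step 2: S = kB * ln(W) = 1.381e-23 * 11.23
Step 3: S = 1.551e-22 J/K

1.551e-22


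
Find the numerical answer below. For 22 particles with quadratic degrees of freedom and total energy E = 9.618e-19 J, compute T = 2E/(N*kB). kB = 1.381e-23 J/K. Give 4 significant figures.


Step 1: Numerator = 2*E = 2*9.618e-19 = 1.924e-18 J
Step 2: Denominator = N*kB = 22*1.381e-23 = 3.038e-22
Step 3: T = 1.924e-18 / 3.038e-22 = 6331 K

6331


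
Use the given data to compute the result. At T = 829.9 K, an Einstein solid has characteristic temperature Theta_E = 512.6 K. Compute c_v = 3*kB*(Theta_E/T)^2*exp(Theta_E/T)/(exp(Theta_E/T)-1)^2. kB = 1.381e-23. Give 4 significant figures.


Step 1: x = Theta_E/T = 512.6/829.9 = 0.6177
Step 2: x^2 = 0.3815
Step 3: exp(x) = 1.855
Step 4: c_v = 3*1.381e-23*0.3815*1.855/(1.855-1)^2 = 4.014e-23

4.014e-23


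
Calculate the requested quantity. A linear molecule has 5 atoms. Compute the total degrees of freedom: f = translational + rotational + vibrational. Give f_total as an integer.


Step 1: Translational DOF = 3
Step 2: Rotational DOF (linear) = 2
Step 3: Vibrational DOF = 3*5 - 5 = 10
Step 4: Total = 3 + 2 + 10 = 15

15


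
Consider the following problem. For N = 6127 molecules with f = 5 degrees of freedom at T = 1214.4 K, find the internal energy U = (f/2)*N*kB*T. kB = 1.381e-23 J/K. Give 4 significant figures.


Step 1: f/2 = 5/2 = 2.5
Step 2: N*kB*T = 6127*1.381e-23*1214.4 = 1.028e-16
Step 3: U = 2.5 * 1.028e-16 = 2.569e-16 J

2.569e-16


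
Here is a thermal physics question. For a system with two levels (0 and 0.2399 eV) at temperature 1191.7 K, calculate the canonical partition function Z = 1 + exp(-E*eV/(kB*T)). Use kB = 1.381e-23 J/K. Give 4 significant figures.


Step 1: Compute beta*E = E*eV/(kB*T) = 0.2399*1.602e-19/(1.381e-23*1191.7) = 2.335
Step 2: exp(-beta*E) = exp(-2.335) = 0.09679
Step 3: Z = 1 + 0.09679 = 1.097

1.097


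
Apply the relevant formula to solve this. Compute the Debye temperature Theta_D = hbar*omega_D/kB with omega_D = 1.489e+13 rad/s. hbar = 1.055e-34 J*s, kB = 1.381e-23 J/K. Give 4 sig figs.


Step 1: hbar*omega_D = 1.055e-34 * 1.489e+13 = 1.571e-21 J
Step 2: Theta_D = 1.571e-21 / 1.381e-23
Step 3: Theta_D = 113.8 K

113.8


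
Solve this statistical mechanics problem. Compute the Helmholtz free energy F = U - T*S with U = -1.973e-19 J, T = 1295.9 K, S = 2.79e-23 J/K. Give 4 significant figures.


Step 1: T*S = 1295.9 * 2.79e-23 = 3.616e-20 J
Step 2: F = U - T*S = -1.973e-19 - 3.616e-20
Step 3: F = -2.335e-19 J

-2.335e-19


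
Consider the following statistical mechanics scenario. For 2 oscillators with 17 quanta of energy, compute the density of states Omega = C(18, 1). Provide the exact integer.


Step 1: Use binomial coefficient C(18, 1)
Step 2: Numerator = 18! / 17!
Step 3: Denominator = 1!
Step 4: Omega = 18

18


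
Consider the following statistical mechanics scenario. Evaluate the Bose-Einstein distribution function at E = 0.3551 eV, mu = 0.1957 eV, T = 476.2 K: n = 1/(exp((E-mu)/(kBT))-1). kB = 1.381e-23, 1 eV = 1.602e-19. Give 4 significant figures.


Step 1: (E - mu) = 0.1594 eV
Step 2: x = (E-mu)*eV/(kB*T) = 0.1594*1.602e-19/(1.381e-23*476.2) = 3.883
Step 3: exp(x) = 48.57
Step 4: n = 1/(exp(x)-1) = 0.02102

0.02102


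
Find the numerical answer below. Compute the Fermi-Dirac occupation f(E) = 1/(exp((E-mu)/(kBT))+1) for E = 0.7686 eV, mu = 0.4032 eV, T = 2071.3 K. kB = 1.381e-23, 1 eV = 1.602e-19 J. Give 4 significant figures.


Step 1: (E - mu) = 0.7686 - 0.4032 = 0.3654 eV
Step 2: Convert: (E-mu)*eV = 5.854e-20 J
Step 3: x = (E-mu)*eV/(kB*T) = 2.046
Step 4: f = 1/(exp(2.046)+1) = 0.1144

0.1144


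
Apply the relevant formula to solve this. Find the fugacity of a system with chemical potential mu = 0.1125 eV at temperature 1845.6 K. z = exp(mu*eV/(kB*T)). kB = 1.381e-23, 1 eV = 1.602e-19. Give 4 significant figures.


Step 1: Convert mu to Joules: 0.1125*1.602e-19 = 1.802e-20 J
Step 2: kB*T = 1.381e-23*1845.6 = 2.549e-20 J
Step 3: mu/(kB*T) = 0.7071
Step 4: z = exp(0.7071) = 2.028

2.028


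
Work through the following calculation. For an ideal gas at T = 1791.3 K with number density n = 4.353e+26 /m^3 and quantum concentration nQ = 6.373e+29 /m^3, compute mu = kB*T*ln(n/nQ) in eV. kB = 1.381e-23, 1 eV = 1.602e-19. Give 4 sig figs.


Step 1: n/nQ = 4.353e+26/6.373e+29 = 0.000683
Step 2: ln(n/nQ) = -7.289
Step 3: mu = kB*T*ln(n/nQ) = 2.474e-20*-7.289 = -1.803e-19 J
Step 4: Convert to eV: -1.803e-19/1.602e-19 = -1.126 eV

-1.126


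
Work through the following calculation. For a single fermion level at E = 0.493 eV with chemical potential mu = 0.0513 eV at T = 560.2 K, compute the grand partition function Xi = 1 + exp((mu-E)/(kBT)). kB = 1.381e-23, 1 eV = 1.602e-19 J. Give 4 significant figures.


Step 1: (mu - E) = 0.0513 - 0.493 = -0.4417 eV
Step 2: x = (mu-E)*eV/(kB*T) = -0.4417*1.602e-19/(1.381e-23*560.2) = -9.146
Step 3: exp(x) = 0.0001066
Step 4: Xi = 1 + 0.0001066 = 1

1


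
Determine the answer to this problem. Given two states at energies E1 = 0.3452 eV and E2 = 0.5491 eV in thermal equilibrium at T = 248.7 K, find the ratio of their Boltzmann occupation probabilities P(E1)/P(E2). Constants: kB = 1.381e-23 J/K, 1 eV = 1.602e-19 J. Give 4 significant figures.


Step 1: Compute energy difference dE = E1 - E2 = 0.3452 - 0.5491 = -0.2039 eV
Step 2: Convert to Joules: dE_J = -0.2039 * 1.602e-19 = -3.266e-20 J
Step 3: Compute exponent = -dE_J / (kB * T) = -(-3.266e-20) / (1.381e-23 * 248.7) = 9.511
Step 4: P(E1)/P(E2) = exp(9.511) = 1.35e+04

1.35e+04


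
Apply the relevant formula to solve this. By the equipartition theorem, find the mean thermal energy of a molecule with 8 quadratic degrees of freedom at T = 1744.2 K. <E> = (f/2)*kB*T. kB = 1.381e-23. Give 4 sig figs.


Step 1: f/2 = 8/2 = 4
Step 2: kB*T = 1.381e-23 * 1744.2 = 2.409e-20
Step 3: <E> = 4 * 2.409e-20 = 9.635e-20 J

9.635e-20


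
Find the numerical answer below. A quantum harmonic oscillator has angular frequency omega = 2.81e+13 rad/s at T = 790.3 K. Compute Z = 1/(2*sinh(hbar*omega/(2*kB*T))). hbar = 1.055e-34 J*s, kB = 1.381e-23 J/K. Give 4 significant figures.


Step 1: Compute x = hbar*omega/(kB*T) = 1.055e-34*2.81e+13/(1.381e-23*790.3) = 0.2716
Step 2: x/2 = 0.1358
Step 3: sinh(x/2) = 0.1362
Step 4: Z = 1/(2*0.1362) = 3.67

3.67


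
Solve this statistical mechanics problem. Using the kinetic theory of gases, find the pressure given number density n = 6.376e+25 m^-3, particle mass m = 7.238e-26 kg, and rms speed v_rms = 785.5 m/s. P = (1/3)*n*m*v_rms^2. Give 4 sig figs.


Step 1: v_rms^2 = 785.5^2 = 6.17e+05
Step 2: n*m = 6.376e+25*7.238e-26 = 4.615
Step 3: P = (1/3)*4.615*6.17e+05 = 9.492e+05 Pa

9.492e+05


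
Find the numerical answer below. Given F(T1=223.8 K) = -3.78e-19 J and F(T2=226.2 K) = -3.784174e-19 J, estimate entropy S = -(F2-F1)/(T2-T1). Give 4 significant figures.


Step 1: dF = F2 - F1 = -3.784174e-19 - (-3.78e-19) = -4.174e-22 J
Step 2: dT = T2 - T1 = 226.2 - 223.8 = 2.4 K
Step 3: S = -dF/dT = -(-4.174e-22)/2.4 = 1.739e-22 J/K

1.739e-22


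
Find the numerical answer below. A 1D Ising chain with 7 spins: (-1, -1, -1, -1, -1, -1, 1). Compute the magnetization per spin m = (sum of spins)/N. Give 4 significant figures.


Step 1: Count up spins (+1): 1, down spins (-1): 6
Step 2: Total magnetization M = 1 - 6 = -5
Step 3: m = M/N = -5/7 = -0.7143

-0.7143


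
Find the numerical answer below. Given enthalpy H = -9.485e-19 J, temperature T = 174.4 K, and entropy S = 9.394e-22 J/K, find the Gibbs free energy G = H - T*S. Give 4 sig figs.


Step 1: T*S = 174.4 * 9.394e-22 = 1.638e-19 J
Step 2: G = H - T*S = -9.485e-19 - 1.638e-19
Step 3: G = -1.112e-18 J

-1.112e-18


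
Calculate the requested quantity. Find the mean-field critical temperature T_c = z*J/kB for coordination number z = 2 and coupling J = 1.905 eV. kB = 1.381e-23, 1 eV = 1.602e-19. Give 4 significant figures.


Step 1: z*J = 2*1.905 = 3.81 eV
Step 2: Convert to Joules: 3.81*1.602e-19 = 6.104e-19 J
Step 3: T_c = 6.104e-19 / 1.381e-23 = 4.42e+04 K

4.42e+04


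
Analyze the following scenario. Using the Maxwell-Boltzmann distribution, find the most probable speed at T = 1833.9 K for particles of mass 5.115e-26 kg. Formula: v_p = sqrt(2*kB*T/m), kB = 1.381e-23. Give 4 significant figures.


Step 1: Numerator = 2*kB*T = 2*1.381e-23*1833.9 = 5.065e-20
Step 2: Ratio = 5.065e-20 / 5.115e-26 = 9.903e+05
Step 3: v_p = sqrt(9.903e+05) = 995.1 m/s

995.1


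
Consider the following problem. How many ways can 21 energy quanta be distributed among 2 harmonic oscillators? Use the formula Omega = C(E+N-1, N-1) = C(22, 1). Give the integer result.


Step 1: Use binomial coefficient C(22, 1)
Step 2: Numerator = 22! / 21!
Step 3: Denominator = 1!
Step 4: Omega = 22

22


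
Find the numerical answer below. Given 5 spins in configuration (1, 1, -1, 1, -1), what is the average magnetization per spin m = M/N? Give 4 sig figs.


Step 1: Count up spins (+1): 3, down spins (-1): 2
Step 2: Total magnetization M = 3 - 2 = 1
Step 3: m = M/N = 1/5 = 0.2

0.2


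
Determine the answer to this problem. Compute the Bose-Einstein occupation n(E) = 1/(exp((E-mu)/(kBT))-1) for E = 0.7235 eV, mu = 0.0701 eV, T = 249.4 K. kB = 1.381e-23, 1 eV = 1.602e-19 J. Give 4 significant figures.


Step 1: (E - mu) = 0.6534 eV
Step 2: x = (E-mu)*eV/(kB*T) = 0.6534*1.602e-19/(1.381e-23*249.4) = 30.39
Step 3: exp(x) = 1.581e+13
Step 4: n = 1/(exp(x)-1) = 6.326e-14

6.326e-14


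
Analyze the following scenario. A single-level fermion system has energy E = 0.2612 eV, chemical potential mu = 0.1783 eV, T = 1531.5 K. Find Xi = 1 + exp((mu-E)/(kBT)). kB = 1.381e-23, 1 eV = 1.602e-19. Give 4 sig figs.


Step 1: (mu - E) = 0.1783 - 0.2612 = -0.0829 eV
Step 2: x = (mu-E)*eV/(kB*T) = -0.0829*1.602e-19/(1.381e-23*1531.5) = -0.6279
Step 3: exp(x) = 0.5337
Step 4: Xi = 1 + 0.5337 = 1.534

1.534


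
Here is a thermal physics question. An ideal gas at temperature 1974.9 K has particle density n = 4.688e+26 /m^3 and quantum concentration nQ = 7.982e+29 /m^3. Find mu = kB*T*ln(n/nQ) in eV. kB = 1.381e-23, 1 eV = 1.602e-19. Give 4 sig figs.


Step 1: n/nQ = 4.688e+26/7.982e+29 = 0.0005873
Step 2: ln(n/nQ) = -7.44
Step 3: mu = kB*T*ln(n/nQ) = 2.727e-20*-7.44 = -2.029e-19 J
Step 4: Convert to eV: -2.029e-19/1.602e-19 = -1.267 eV

-1.267


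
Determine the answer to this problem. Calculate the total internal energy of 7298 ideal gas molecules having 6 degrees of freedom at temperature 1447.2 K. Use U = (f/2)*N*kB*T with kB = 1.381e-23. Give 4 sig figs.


Step 1: f/2 = 6/2 = 3.0
Step 2: N*kB*T = 7298*1.381e-23*1447.2 = 1.459e-16
Step 3: U = 3.0 * 1.459e-16 = 4.376e-16 J

4.376e-16


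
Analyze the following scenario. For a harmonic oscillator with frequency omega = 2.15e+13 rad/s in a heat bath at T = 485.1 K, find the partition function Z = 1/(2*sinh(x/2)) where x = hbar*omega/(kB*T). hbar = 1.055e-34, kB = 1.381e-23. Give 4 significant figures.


Step 1: Compute x = hbar*omega/(kB*T) = 1.055e-34*2.15e+13/(1.381e-23*485.1) = 0.3386
Step 2: x/2 = 0.1693
Step 3: sinh(x/2) = 0.1701
Step 4: Z = 1/(2*0.1701) = 2.939

2.939


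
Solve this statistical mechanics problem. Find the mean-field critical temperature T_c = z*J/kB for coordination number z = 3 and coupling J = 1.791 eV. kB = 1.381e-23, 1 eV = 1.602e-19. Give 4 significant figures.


Step 1: z*J = 3*1.791 = 5.373 eV
Step 2: Convert to Joules: 5.373*1.602e-19 = 8.608e-19 J
Step 3: T_c = 8.608e-19 / 1.381e-23 = 6.233e+04 K

6.233e+04


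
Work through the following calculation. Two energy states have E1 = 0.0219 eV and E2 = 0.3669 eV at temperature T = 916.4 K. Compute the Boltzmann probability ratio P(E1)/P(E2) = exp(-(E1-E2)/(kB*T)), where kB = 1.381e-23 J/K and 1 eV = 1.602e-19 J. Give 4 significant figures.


Step 1: Compute energy difference dE = E1 - E2 = 0.0219 - 0.3669 = -0.345 eV
Step 2: Convert to Joules: dE_J = -0.345 * 1.602e-19 = -5.527e-20 J
Step 3: Compute exponent = -dE_J / (kB * T) = -(-5.527e-20) / (1.381e-23 * 916.4) = 4.367
Step 4: P(E1)/P(E2) = exp(4.367) = 78.82

78.82


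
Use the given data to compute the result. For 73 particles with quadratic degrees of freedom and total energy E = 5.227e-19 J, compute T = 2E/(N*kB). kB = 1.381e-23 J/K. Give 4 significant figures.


Step 1: Numerator = 2*E = 2*5.227e-19 = 1.045e-18 J
Step 2: Denominator = N*kB = 73*1.381e-23 = 1.008e-21
Step 3: T = 1.045e-18 / 1.008e-21 = 1037 K

1037


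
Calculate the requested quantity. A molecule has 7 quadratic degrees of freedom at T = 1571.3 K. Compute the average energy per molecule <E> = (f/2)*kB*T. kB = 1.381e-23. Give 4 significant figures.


Step 1: f/2 = 7/2 = 3.5
Step 2: kB*T = 1.381e-23 * 1571.3 = 2.17e-20
Step 3: <E> = 3.5 * 2.17e-20 = 7.595e-20 J

7.595e-20


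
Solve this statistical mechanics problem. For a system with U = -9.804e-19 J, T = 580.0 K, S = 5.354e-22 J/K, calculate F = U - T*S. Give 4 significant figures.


Step 1: T*S = 580.0 * 5.354e-22 = 3.105e-19 J
Step 2: F = U - T*S = -9.804e-19 - 3.105e-19
Step 3: F = -1.291e-18 J

-1.291e-18


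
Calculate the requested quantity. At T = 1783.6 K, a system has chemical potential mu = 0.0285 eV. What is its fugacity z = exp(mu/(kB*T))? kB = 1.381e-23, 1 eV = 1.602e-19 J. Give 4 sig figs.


Step 1: Convert mu to Joules: 0.0285*1.602e-19 = 4.566e-21 J
Step 2: kB*T = 1.381e-23*1783.6 = 2.463e-20 J
Step 3: mu/(kB*T) = 0.1854
Step 4: z = exp(0.1854) = 1.204

1.204
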